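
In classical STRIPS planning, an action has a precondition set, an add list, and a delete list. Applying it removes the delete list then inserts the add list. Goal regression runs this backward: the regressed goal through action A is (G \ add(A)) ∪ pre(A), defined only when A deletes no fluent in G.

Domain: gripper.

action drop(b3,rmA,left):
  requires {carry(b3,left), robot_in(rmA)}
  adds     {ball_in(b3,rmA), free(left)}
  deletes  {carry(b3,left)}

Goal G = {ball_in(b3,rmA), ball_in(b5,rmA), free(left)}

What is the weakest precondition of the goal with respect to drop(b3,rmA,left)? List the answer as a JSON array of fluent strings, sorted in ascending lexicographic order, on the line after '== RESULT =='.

Regress:
  G ∩ del = {}  (empty — regression defined)
  G \ add = {ball_in(b3,rmA), ball_in(b5,rmA), free(left)} \ {ball_in(b3,rmA), free(left)} = {ball_in(b5,rmA)}
  ∪ pre   = {ball_in(b5,rmA)} ∪ {carry(b3,left), robot_in(rmA)}
          = {ball_in(b5,rmA), carry(b3,left), robot_in(rmA)}

== RESULT ==
["ball_in(b5,rmA)", "carry(b3,left)", "robot_in(rmA)"]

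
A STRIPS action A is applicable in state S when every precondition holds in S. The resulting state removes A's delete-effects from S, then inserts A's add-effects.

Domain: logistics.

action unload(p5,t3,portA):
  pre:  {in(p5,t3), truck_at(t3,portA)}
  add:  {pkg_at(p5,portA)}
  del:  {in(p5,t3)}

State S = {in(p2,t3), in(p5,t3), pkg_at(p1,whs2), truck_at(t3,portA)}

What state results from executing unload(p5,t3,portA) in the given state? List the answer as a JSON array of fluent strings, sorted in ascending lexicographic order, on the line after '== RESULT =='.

Compute (S \ del) ∪ add:
  pre ⊆ S: {in(p5,t3), truck_at(t3,portA)} ⊆ S  — applicable
  S \ del = {in(p2,t3), pkg_at(p1,whs2), truck_at(t3,portA)}
  ∪ add   = {in(p2,t3), pkg_at(p1,whs2), pkg_at(p5,portA), truck_at(t3,portA)}

== RESULT ==
["in(p2,t3)", "pkg_at(p1,whs2)", "pkg_at(p5,portA)", "truck_at(t3,portA)"]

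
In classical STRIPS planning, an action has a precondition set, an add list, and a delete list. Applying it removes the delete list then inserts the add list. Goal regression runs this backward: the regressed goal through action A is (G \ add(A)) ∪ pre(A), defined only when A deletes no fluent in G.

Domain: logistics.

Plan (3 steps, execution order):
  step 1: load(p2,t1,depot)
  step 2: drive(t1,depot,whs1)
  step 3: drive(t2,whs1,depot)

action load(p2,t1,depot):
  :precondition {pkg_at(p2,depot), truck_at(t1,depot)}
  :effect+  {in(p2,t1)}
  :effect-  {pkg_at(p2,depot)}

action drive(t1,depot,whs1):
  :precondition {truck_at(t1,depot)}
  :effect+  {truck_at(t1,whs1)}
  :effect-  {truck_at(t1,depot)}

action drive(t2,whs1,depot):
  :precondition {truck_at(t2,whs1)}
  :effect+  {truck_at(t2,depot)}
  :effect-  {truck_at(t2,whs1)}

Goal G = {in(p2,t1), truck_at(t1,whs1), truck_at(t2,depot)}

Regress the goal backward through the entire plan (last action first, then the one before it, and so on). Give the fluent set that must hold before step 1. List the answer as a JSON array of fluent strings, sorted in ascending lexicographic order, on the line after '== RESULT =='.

Regress step by step:
  through step 3 (drive(t2,whs1,depot)): drop {truck_at(t2,depot)}, keep {in(p2,t1), truck_at(t1,whs1)}, require {truck_at(t2,whs1)}
    → {in(p2,t1), truck_at(t1,whs1), truck_at(t2,whs1)}
  through step 2 (drive(t1,depot,whs1)): drop {truck_at(t1,whs1)}, keep {in(p2,t1), truck_at(t2,whs1)}, require {truck_at(t1,depot)}
    → {in(p2,t1), truck_at(t1,depot), truck_at(t2,whs1)}
  through step 1 (load(p2,t1,depot)): drop {in(p2,t1)}, keep {truck_at(t1,depot), truck_at(t2,whs1)}, require {pkg_at(p2,depot), truck_at(t1,depot)}
    → {pkg_at(p2,depot), truck_at(t1,depot), truck_at(t2,whs1)}

== RESULT ==
["pkg_at(p2,depot)", "truck_at(t1,depot)", "truck_at(t2,whs1)"]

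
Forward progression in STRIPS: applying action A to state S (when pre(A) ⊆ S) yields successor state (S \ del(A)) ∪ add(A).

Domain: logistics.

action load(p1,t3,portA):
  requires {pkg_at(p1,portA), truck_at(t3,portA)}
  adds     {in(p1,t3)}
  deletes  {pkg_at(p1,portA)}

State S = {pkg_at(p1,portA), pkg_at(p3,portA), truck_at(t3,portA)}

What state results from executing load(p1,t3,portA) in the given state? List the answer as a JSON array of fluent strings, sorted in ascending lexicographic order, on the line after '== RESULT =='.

Progress:
  pre ⊆ S: {pkg_at(p1,portA), truck_at(t3,portA)} ⊆ S  — applicable
  S \ del = {pkg_at(p3,portA), truck_at(t3,portA)}
  ∪ add   = {in(p1,t3), pkg_at(p3,portA), truck_at(t3,portA)}

== RESULT ==
["in(p1,t3)", "pkg_at(p3,portA)", "truck_at(t3,portA)"]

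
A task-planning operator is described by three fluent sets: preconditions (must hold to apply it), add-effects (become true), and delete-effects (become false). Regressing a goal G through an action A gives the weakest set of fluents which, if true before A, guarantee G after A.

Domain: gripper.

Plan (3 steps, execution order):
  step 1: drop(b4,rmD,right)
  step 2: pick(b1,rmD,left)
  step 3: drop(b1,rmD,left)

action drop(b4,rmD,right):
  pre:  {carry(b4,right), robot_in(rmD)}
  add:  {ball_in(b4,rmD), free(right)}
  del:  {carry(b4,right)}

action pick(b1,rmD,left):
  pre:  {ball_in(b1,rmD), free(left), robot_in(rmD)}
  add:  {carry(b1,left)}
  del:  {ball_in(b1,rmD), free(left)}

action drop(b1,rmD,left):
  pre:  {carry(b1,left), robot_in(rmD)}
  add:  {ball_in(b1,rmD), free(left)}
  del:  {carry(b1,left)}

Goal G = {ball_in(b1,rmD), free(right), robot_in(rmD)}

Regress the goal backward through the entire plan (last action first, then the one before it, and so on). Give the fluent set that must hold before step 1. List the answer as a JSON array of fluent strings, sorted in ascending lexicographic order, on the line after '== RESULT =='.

Regress step by step:
  through step 3 (drop(b1,rmD,left)): drop {ball_in(b1,rmD)}, keep {free(right), robot_in(rmD)}, require {carry(b1,left), robot_in(rmD)}
    → {carry(b1,left), free(right), robot_in(rmD)}
  through step 2 (pick(b1,rmD,left)): drop {carry(b1,left)}, keep {free(right), robot_in(rmD)}, require {ball_in(b1,rmD), free(left), robot_in(rmD)}
    → {ball_in(b1,rmD), free(left), free(right), robot_in(rmD)}
  through step 1 (drop(b4,rmD,right)): drop {free(right)}, keep {ball_in(b1,rmD), free(left), robot_in(rmD)}, require {carry(b4,right), robot_in(rmD)}
    → {ball_in(b1,rmD), carry(b4,right), free(left), robot_in(rmD)}

== RESULT ==
["ball_in(b1,rmD)", "carry(b4,right)", "free(left)", "robot_in(rmD)"]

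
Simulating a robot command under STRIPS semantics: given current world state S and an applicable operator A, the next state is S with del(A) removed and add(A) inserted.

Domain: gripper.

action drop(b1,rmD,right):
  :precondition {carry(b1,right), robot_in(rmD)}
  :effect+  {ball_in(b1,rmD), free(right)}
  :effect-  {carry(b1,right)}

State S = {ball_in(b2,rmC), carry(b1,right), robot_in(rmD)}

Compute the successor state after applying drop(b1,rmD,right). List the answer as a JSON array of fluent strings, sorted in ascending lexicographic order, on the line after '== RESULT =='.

Compute (S \ del) ∪ add:
  pre ⊆ S: {carry(b1,right), robot_in(rmD)} ⊆ S  — applicable
  S \ del = {ball_in(b2,rmC), robot_in(rmD)}
  ∪ add   = {ball_in(b1,rmD), ball_in(b2,rmC), free(right), robot_in(rmD)}

== RESULT ==
["ball_in(b1,rmD)", "ball_in(b2,rmC)", "free(right)", "robot_in(rmD)"]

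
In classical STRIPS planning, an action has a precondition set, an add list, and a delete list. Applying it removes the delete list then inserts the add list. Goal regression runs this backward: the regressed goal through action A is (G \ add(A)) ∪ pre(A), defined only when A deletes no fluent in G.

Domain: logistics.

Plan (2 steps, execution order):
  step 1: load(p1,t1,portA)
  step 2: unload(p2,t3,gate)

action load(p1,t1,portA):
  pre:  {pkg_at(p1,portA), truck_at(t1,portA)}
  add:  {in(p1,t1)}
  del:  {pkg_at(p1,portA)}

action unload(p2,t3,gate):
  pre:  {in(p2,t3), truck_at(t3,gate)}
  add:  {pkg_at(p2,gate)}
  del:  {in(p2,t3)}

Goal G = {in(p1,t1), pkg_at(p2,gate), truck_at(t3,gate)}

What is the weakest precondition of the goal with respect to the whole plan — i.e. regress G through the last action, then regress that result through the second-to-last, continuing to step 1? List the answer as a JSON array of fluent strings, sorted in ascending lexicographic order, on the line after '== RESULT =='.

Work backward from the goal:
  through step 2 (unload(p2,t3,gate)): drop {pkg_at(p2,gate)}, keep {in(p1,t1), truck_at(t3,gate)}, require {in(p2,t3), truck_at(t3,gate)}
    → {in(p1,t1), in(p2,t3), truck_at(t3,gate)}
  through step 1 (load(p1,t1,portA)): drop {in(p1,t1)}, keep {in(p2,t3), truck_at(t3,gate)}, require {pkg_at(p1,portA), truck_at(t1,portA)}
    → {in(p2,t3), pkg_at(p1,portA), truck_at(t1,portA), truck_at(t3,gate)}

== RESULT ==
["in(p2,t3)", "pkg_at(p1,portA)", "truck_at(t1,portA)", "truck_at(t3,gate)"]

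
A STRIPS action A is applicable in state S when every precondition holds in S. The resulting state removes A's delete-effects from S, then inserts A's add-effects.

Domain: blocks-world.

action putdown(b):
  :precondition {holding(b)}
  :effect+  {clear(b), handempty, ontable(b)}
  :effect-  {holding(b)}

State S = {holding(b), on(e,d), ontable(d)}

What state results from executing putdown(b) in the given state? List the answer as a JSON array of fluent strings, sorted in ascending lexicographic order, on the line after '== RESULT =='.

Progress:
  pre ⊆ S: {holding(b)} ⊆ S  — applicable
  S \ del = {on(e,d), ontable(d)}
  ∪ add   = {clear(b), handempty, on(e,d), ontable(b), ontable(d)}

== RESULT ==
["clear(b)", "handempty", "on(e,d)", "ontable(b)", "ontable(d)"]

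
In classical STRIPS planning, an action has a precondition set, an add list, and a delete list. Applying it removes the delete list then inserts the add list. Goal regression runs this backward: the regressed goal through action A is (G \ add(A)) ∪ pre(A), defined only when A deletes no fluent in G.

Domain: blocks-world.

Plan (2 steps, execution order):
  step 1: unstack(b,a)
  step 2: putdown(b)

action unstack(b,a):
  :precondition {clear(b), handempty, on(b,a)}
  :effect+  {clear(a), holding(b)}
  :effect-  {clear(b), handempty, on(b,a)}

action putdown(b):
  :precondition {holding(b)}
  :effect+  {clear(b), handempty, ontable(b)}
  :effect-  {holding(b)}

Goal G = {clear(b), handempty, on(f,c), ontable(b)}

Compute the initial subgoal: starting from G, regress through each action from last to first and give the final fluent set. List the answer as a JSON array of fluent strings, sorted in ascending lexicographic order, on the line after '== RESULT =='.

Work backward from the goal:
  through step 2 (putdown(b)): drop {clear(b), handempty, ontable(b)}, keep {on(f,c)}, require {holding(b)}
    → {holding(b), on(f,c)}
  through step 1 (unstack(b,a)): drop {holding(b)}, keep {on(f,c)}, require {clear(b), handempty, on(b,a)}
    → {clear(b), handempty, on(b,a), on(f,c)}

== RESULT ==
["clear(b)", "handempty", "on(b,a)", "on(f,c)"]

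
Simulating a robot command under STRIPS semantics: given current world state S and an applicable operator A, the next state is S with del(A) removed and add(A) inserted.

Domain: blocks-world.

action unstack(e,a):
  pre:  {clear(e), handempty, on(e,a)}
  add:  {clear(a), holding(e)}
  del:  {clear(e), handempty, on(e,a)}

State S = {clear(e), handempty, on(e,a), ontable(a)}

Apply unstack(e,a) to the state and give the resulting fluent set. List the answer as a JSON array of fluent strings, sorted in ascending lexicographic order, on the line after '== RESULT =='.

Progress:
  pre ⊆ S: {clear(e), handempty, on(e,a)} ⊆ S  — applicable
  S \ del = {ontable(a)}
  ∪ add   = {clear(a), holding(e), ontable(a)}

== RESULT ==
["clear(a)", "holding(e)", "ontable(a)"]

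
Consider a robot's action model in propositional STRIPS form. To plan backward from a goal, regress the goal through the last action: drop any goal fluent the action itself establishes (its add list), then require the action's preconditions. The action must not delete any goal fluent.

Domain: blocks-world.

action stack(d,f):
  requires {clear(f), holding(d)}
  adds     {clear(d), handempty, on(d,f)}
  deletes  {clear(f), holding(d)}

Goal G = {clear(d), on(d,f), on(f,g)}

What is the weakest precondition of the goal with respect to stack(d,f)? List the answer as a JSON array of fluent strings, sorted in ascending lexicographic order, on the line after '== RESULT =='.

Compute (G \ add) ∪ pre:
  G ∩ del = {}  (empty — regression defined)
  G \ add = {clear(d), on(d,f), on(f,g)} \ {clear(d), handempty, on(d,f)} = {on(f,g)}
  ∪ pre   = {on(f,g)} ∪ {clear(f), holding(d)}
          = {clear(f), holding(d), on(f,g)}

== RESULT ==
["clear(f)", "holding(d)", "on(f,g)"]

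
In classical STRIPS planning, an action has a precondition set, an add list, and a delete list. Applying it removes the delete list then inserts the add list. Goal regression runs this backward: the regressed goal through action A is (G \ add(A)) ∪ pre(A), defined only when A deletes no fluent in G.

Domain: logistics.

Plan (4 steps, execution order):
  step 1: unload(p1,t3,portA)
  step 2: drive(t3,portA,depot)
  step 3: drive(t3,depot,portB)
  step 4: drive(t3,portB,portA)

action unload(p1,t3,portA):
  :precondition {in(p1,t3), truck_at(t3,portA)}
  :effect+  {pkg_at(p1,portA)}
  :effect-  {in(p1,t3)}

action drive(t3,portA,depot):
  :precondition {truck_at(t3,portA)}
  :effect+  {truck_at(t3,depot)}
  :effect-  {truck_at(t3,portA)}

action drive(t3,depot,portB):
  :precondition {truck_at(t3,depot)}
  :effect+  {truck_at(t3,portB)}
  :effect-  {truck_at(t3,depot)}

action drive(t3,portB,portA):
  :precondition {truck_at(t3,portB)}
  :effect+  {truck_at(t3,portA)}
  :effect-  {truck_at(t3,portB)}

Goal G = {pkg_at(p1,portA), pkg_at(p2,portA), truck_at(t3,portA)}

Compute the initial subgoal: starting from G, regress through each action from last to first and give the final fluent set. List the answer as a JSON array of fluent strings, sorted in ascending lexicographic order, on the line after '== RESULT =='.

Regress step by step:
  through step 4 (drive(t3,portB,portA)): drop {truck_at(t3,portA)}, keep {pkg_at(p1,portA), pkg_at(p2,portA)}, require {truck_at(t3,portB)}
    → {pkg_at(p1,portA), pkg_at(p2,portA), truck_at(t3,portB)}
  through step 3 (drive(t3,depot,portB)): drop {truck_at(t3,portB)}, keep {pkg_at(p1,portA), pkg_at(p2,portA)}, require {truck_at(t3,depot)}
    → {pkg_at(p1,portA), pkg_at(p2,portA), truck_at(t3,depot)}
  through step 2 (drive(t3,portA,depot)): drop {truck_at(t3,depot)}, keep {pkg_at(p1,portA), pkg_at(p2,portA)}, require {truck_at(t3,portA)}
    → {pkg_at(p1,portA), pkg_at(p2,portA), truck_at(t3,portA)}
  through step 1 (unload(p1,t3,portA)): drop {pkg_at(p1,portA)}, keep {pkg_at(p2,portA), truck_at(t3,portA)}, require {in(p1,t3), truck_at(t3,portA)}
    → {in(p1,t3), pkg_at(p2,portA), truck_at(t3,portA)}

== RESULT ==
["in(p1,t3)", "pkg_at(p2,portA)", "truck_at(t3,portA)"]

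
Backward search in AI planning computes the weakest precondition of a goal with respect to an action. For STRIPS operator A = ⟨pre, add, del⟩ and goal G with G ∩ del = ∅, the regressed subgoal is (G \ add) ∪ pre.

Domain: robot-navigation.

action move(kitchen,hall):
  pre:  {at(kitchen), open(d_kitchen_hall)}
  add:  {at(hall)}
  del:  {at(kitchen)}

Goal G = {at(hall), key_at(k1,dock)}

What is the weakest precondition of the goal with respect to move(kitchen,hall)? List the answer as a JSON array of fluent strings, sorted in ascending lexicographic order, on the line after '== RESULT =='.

Compute (G \ add) ∪ pre:
  G ∩ del = {}  (empty — regression defined)
  G \ add = {at(hall), key_at(k1,dock)} \ {at(hall)} = {key_at(k1,dock)}
  ∪ pre   = {key_at(k1,dock)} ∪ {at(kitchen), open(d_kitchen_hall)}
          = {at(kitchen), key_at(k1,dock), open(d_kitchen_hall)}

== RESULT ==
["at(kitchen)", "key_at(k1,dock)", "open(d_kitchen_hall)"]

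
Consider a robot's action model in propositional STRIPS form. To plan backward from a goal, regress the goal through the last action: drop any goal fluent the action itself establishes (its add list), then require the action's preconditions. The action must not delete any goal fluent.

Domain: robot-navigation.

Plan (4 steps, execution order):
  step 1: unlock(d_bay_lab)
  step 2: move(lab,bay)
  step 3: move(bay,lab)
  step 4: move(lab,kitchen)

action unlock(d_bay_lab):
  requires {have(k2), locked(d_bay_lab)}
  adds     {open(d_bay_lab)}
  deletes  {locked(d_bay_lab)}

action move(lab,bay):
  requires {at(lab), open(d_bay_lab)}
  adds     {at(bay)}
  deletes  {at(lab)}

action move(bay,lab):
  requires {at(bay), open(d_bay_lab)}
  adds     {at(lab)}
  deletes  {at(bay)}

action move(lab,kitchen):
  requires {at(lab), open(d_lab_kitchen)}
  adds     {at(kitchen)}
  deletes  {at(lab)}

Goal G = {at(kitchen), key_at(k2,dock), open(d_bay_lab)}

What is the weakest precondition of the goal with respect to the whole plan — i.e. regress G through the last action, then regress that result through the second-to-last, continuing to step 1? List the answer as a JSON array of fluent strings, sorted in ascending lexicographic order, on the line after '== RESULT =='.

Regress step by step:
  through step 4 (move(lab,kitchen)): drop {at(kitchen)}, keep {key_at(k2,dock), open(d_bay_lab)}, require {at(lab), open(d_lab_kitchen)}
    → {at(lab), key_at(k2,dock), open(d_bay_lab), open(d_lab_kitchen)}
  through step 3 (move(bay,lab)): drop {at(lab)}, keep {key_at(k2,dock), open(d_bay_lab), open(d_lab_kitchen)}, require {at(bay), open(d_bay_lab)}
    → {at(bay), key_at(k2,dock), open(d_bay_lab), open(d_lab_kitchen)}
  through step 2 (move(lab,bay)): drop {at(bay)}, keep {key_at(k2,dock), open(d_bay_lab), open(d_lab_kitchen)}, require {at(lab), open(d_bay_lab)}
    → {at(lab), key_at(k2,dock), open(d_bay_lab), open(d_lab_kitchen)}
  through step 1 (unlock(d_bay_lab)): drop {open(d_bay_lab)}, keep {at(lab), key_at(k2,dock), open(d_lab_kitchen)}, require {have(k2), locked(d_bay_lab)}
    → {at(lab), have(k2), key_at(k2,dock), locked(d_bay_lab), open(d_lab_kitchen)}

== RESULT ==
["at(lab)", "have(k2)", "key_at(k2,dock)", "locked(d_bay_lab)", "open(d_lab_kitchen)"]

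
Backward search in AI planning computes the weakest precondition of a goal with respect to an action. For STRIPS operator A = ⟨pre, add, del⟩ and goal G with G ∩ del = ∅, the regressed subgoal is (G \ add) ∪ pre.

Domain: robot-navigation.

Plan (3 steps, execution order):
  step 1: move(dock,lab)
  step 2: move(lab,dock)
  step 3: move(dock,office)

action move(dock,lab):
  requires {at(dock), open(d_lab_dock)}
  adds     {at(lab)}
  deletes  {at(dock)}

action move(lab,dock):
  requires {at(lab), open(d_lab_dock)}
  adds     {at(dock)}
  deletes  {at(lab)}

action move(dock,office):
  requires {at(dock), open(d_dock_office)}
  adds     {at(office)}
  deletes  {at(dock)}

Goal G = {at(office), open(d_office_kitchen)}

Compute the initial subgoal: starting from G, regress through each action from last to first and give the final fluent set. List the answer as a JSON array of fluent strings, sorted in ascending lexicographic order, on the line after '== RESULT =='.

Regress step by step:
  through step 3 (move(dock,office)): drop {at(office)}, keep {open(d_office_kitchen)}, require {at(dock), open(d_dock_office)}
    → {at(dock), open(d_dock_office), open(d_office_kitchen)}
  through step 2 (move(lab,dock)): drop {at(dock)}, keep {open(d_dock_office), open(d_office_kitchen)}, require {at(lab), open(d_lab_dock)}
    → {at(lab), open(d_dock_office), open(d_lab_dock), open(d_office_kitchen)}
  through step 1 (move(dock,lab)): drop {at(lab)}, keep {open(d_dock_office), open(d_lab_dock), open(d_office_kitchen)}, require {at(dock), open(d_lab_dock)}
    → {at(dock), open(d_dock_office), open(d_lab_dock), open(d_office_kitchen)}

== RESULT ==
["at(dock)", "open(d_dock_office)", "open(d_lab_dock)", "open(d_office_kitchen)"]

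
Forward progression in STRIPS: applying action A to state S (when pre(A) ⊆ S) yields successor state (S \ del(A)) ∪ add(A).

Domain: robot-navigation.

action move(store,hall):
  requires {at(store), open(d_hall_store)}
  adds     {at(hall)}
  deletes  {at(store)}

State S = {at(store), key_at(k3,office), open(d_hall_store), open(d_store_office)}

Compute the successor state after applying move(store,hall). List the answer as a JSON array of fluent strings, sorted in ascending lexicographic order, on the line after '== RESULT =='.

Progress:
  pre ⊆ S: {at(store), open(d_hall_store)} ⊆ S  — applicable
  S \ del = {key_at(k3,office), open(d_hall_store), open(d_store_office)}
  ∪ add   = {at(hall), key_at(k3,office), open(d_hall_store), open(d_store_office)}

== RESULT ==
["at(hall)", "key_at(k3,office)", "open(d_hall_store)", "open(d_store_office)"]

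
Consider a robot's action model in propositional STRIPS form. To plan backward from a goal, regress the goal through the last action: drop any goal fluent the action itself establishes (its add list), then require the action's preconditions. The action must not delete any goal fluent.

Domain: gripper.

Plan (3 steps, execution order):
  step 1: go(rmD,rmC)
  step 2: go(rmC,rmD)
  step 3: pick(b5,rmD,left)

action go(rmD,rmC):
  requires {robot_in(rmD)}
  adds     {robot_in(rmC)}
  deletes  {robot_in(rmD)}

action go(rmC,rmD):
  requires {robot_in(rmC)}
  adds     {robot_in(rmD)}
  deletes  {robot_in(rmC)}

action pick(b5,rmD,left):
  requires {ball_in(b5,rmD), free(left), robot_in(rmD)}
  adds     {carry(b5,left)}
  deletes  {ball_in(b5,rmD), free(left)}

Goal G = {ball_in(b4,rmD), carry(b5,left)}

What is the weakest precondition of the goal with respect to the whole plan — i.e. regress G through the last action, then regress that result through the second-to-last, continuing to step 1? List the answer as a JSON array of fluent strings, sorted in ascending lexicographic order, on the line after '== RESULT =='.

Regress step by step:
  through step 3 (pick(b5,rmD,left)): drop {carry(b5,left)}, keep {ball_in(b4,rmD)}, require {ball_in(b5,rmD), free(left), robot_in(rmD)}
    → {ball_in(b4,rmD), ball_in(b5,rmD), free(left), robot_in(rmD)}
  through step 2 (go(rmC,rmD)): drop {robot_in(rmD)}, keep {ball_in(b4,rmD), ball_in(b5,rmD), free(left)}, require {robot_in(rmC)}
    → {ball_in(b4,rmD), ball_in(b5,rmD), free(left), robot_in(rmC)}
  through step 1 (go(rmD,rmC)): drop {robot_in(rmC)}, keep {ball_in(b4,rmD), ball_in(b5,rmD), free(left)}, require {robot_in(rmD)}
    → {ball_in(b4,rmD), ball_in(b5,rmD), free(left), robot_in(rmD)}

== RESULT ==
["ball_in(b4,rmD)", "ball_in(b5,rmD)", "free(left)", "robot_in(rmD)"]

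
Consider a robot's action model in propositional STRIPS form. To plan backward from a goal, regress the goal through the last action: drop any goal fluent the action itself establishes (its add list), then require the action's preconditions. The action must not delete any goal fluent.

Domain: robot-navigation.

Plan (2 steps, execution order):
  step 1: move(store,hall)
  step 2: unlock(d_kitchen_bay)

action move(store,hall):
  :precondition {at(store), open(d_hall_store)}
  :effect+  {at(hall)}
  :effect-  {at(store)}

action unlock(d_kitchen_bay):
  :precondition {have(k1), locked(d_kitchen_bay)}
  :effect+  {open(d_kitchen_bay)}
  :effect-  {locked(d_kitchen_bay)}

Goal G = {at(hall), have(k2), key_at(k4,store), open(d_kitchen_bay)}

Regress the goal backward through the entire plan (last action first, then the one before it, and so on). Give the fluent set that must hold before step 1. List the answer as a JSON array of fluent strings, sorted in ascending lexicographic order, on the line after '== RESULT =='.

Regress step by step:
  through step 2 (unlock(d_kitchen_bay)): drop {open(d_kitchen_bay)}, keep {at(hall), have(k2), key_at(k4,store)}, require {have(k1), locked(d_kitchen_bay)}
    → {at(hall), have(k1), have(k2), key_at(k4,store), locked(d_kitchen_bay)}
  through step 1 (move(store,hall)): drop {at(hall)}, keep {have(k1), have(k2), key_at(k4,store), locked(d_kitchen_bay)}, require {at(store), open(d_hall_store)}
    → {at(store), have(k1), have(k2), key_at(k4,store), locked(d_kitchen_bay), open(d_hall_store)}

== RESULT ==
["at(store)", "have(k1)", "have(k2)", "key_at(k4,store)", "locked(d_kitchen_bay)", "open(d_hall_store)"]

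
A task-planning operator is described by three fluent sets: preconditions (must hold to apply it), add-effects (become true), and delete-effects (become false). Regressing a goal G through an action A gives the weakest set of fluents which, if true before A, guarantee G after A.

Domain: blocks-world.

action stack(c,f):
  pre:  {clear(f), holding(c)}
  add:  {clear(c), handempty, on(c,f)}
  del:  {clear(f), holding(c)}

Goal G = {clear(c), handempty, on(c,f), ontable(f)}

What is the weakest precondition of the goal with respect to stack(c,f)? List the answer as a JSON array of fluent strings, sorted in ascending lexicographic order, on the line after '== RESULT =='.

Regress:
  G ∩ del = {}  (empty — regression defined)
  G \ add = {clear(c), handempty, on(c,f), ontable(f)} \ {clear(c), handempty, on(c,f)} = {ontable(f)}
  ∪ pre   = {ontable(f)} ∪ {clear(f), holding(c)}
          = {clear(f), holding(c), ontable(f)}

== RESULT ==
["clear(f)", "holding(c)", "ontable(f)"]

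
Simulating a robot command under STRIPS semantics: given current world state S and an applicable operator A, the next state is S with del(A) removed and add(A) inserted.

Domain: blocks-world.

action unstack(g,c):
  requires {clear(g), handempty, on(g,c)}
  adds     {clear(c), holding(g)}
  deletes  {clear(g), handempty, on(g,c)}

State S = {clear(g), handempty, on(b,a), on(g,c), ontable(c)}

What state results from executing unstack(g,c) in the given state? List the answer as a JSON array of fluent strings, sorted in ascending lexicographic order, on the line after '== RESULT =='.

Compute (S \ del) ∪ add:
  pre ⊆ S: {clear(g), handempty, on(g,c)} ⊆ S  — applicable
  S \ del = {on(b,a), ontable(c)}
  ∪ add   = {clear(c), holding(g), on(b,a), ontable(c)}

== RESULT ==
["clear(c)", "holding(g)", "on(b,a)", "ontable(c)"]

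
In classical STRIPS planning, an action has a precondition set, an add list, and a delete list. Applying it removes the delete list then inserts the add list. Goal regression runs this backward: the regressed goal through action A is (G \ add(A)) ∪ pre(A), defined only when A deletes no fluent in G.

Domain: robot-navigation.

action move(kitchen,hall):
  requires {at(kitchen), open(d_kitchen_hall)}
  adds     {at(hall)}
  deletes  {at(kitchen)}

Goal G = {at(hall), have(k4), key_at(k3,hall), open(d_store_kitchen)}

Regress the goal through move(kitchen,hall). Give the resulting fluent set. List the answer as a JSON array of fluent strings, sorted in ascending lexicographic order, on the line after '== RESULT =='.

Compute (G \ add) ∪ pre:
  G ∩ del = {}  (empty — regression defined)
  G \ add = {at(hall), have(k4), key_at(k3,hall), open(d_store_kitchen)} \ {at(hall)} = {have(k4), key_at(k3,hall), open(d_store_kitchen)}
  ∪ pre   = {have(k4), key_at(k3,hall), open(d_store_kitchen)} ∪ {at(kitchen), open(d_kitchen_hall)}
          = {at(kitchen), have(k4), key_at(k3,hall), open(d_kitchen_hall), open(d_store_kitchen)}

== RESULT ==
["at(kitchen)", "have(k4)", "key_at(k3,hall)", "open(d_kitchen_hall)", "open(d_store_kitchen)"]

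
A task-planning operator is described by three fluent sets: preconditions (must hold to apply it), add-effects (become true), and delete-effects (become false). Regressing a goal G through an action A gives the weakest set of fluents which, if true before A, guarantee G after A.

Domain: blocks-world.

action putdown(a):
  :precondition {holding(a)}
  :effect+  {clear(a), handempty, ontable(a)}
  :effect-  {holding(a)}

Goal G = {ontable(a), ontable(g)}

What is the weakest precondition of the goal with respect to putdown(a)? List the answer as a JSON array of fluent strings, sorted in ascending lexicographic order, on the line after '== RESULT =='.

Compute (G \ add) ∪ pre:
  G ∩ del = {}  (empty — regression defined)
  G \ add = {ontable(a), ontable(g)} \ {clear(a), handempty, ontable(a)} = {ontable(g)}
  ∪ pre   = {ontable(g)} ∪ {holding(a)}
          = {holding(a), ontable(g)}

== RESULT ==
["holding(a)", "ontable(g)"]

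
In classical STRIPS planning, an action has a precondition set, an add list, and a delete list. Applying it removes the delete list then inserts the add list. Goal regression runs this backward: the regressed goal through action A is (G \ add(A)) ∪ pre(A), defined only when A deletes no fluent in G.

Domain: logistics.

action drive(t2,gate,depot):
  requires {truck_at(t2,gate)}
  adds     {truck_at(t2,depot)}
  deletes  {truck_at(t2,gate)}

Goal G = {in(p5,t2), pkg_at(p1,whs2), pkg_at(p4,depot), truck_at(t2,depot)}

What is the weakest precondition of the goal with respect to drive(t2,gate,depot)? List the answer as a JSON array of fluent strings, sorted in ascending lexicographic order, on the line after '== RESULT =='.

Compute (G \ add) ∪ pre:
  G ∩ del = {}  (empty — regression defined)
  G \ add = {in(p5,t2), pkg_at(p1,whs2), pkg_at(p4,depot), truck_at(t2,depot)} \ {truck_at(t2,depot)} = {in(p5,t2), pkg_at(p1,whs2), pkg_at(p4,depot)}
  ∪ pre   = {in(p5,t2), pkg_at(p1,whs2), pkg_at(p4,depot)} ∪ {truck_at(t2,gate)}
          = {in(p5,t2), pkg_at(p1,whs2), pkg_at(p4,depot), truck_at(t2,gate)}

== RESULT ==
["in(p5,t2)", "pkg_at(p1,whs2)", "pkg_at(p4,depot)", "truck_at(t2,gate)"]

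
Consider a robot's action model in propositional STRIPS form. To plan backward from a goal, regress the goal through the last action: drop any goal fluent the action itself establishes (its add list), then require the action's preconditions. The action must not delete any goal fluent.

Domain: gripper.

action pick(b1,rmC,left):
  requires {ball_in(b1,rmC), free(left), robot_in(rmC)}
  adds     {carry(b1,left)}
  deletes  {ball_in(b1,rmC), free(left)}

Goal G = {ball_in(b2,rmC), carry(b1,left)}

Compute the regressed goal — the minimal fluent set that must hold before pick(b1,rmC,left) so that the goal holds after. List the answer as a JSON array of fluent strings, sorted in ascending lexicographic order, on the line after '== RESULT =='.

Compute (G \ add) ∪ pre:
  G ∩ del = {}  (empty — regression defined)
  G \ add = {ball_in(b2,rmC), carry(b1,left)} \ {carry(b1,left)} = {ball_in(b2,rmC)}
  ∪ pre   = {ball_in(b2,rmC)} ∪ {ball_in(b1,rmC), free(left), robot_in(rmC)}
          = {ball_in(b1,rmC), ball_in(b2,rmC), free(left), robot_in(rmC)}

== RESULT ==
["ball_in(b1,rmC)", "ball_in(b2,rmC)", "free(left)", "robot_in(rmC)"]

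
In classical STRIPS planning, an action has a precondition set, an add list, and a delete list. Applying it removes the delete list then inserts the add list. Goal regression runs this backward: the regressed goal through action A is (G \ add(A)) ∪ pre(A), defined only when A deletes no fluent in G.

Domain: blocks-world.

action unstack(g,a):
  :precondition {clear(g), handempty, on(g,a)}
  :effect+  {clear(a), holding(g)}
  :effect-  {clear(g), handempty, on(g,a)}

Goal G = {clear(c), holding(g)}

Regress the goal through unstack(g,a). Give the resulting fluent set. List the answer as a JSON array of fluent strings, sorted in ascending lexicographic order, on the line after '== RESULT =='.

Compute (G \ add) ∪ pre:
  G ∩ del = {}  (empty — regression defined)
  G \ add = {clear(c), holding(g)} \ {clear(a), holding(g)} = {clear(c)}
  ∪ pre   = {clear(c)} ∪ {clear(g), handempty, on(g,a)}
          = {clear(c), clear(g), handempty, on(g,a)}

== RESULT ==
["clear(c)", "clear(g)", "handempty", "on(g,a)"]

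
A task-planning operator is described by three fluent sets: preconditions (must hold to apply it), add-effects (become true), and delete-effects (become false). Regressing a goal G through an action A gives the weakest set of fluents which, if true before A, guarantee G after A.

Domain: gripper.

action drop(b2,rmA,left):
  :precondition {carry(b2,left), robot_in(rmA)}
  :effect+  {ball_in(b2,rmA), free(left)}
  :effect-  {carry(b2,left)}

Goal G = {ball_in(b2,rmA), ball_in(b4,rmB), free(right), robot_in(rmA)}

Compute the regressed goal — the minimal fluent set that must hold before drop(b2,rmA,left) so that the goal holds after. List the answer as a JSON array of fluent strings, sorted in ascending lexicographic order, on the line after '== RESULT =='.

Compute (G \ add) ∪ pre:
  G ∩ del = {}  (empty — regression defined)
  G \ add = {ball_in(b2,rmA), ball_in(b4,rmB), free(right), robot_in(rmA)} \ {ball_in(b2,rmA), free(left)} = {ball_in(b4,rmB), free(right), robot_in(rmA)}
  ∪ pre   = {ball_in(b4,rmB), free(right), robot_in(rmA)} ∪ {carry(b2,left), robot_in(rmA)}
          = {ball_in(b4,rmB), carry(b2,left), free(right), robot_in(rmA)}

== RESULT ==
["ball_in(b4,rmB)", "carry(b2,left)", "free(right)", "robot_in(rmA)"]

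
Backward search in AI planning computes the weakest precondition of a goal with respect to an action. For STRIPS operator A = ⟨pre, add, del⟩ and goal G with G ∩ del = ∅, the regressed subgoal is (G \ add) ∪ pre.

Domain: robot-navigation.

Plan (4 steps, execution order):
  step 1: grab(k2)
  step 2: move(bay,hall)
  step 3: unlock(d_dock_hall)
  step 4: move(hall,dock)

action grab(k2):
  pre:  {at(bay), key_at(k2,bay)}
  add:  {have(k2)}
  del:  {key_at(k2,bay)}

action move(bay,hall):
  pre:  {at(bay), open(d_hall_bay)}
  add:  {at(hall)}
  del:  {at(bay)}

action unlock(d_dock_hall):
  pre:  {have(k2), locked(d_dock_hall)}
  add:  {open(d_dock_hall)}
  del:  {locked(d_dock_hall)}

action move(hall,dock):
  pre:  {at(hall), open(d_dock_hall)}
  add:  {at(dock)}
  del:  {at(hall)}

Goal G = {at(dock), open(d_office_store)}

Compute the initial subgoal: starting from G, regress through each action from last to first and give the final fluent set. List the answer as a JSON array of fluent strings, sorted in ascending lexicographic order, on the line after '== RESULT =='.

Regress step by step:
  through step 4 (move(hall,dock)): drop {at(dock)}, keep {open(d_office_store)}, require {at(hall), open(d_dock_hall)}
    → {at(hall), open(d_dock_hall), open(d_office_store)}
  through step 3 (unlock(d_dock_hall)): drop {open(d_dock_hall)}, keep {at(hall), open(d_office_store)}, require {have(k2), locked(d_dock_hall)}
    → {at(hall), have(k2), locked(d_dock_hall), open(d_office_store)}
  through step 2 (move(bay,hall)): drop {at(hall)}, keep {have(k2), locked(d_dock_hall), open(d_office_store)}, require {at(bay), open(d_hall_bay)}
    → {at(bay), have(k2), locked(d_dock_hall), open(d_hall_bay), open(d_office_store)}
  through step 1 (grab(k2)): drop {have(k2)}, keep {at(bay), locked(d_dock_hall), open(d_hall_bay), open(d_office_store)}, require {at(bay), key_at(k2,bay)}
    → {at(bay), key_at(k2,bay), locked(d_dock_hall), open(d_hall_bay), open(d_office_store)}

== RESULT ==
["at(bay)", "key_at(k2,bay)", "locked(d_dock_hall)", "open(d_hall_bay)", "open(d_office_store)"]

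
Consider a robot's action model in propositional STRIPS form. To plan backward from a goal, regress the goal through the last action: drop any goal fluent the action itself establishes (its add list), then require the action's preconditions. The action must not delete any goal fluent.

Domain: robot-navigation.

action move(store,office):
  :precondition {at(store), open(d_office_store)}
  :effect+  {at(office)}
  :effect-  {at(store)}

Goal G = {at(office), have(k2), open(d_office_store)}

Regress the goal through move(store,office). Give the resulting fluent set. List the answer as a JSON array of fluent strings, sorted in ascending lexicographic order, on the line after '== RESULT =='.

Compute (G \ add) ∪ pre:
  G ∩ del = {}  (empty — regression defined)
  G \ add = {at(office), have(k2), open(d_office_store)} \ {at(office)} = {have(k2), open(d_office_store)}
  ∪ pre   = {have(k2), open(d_office_store)} ∪ {at(store), open(d_office_store)}
          = {at(store), have(k2), open(d_office_store)}

== RESULT ==
["at(store)", "have(k2)", "open(d_office_store)"]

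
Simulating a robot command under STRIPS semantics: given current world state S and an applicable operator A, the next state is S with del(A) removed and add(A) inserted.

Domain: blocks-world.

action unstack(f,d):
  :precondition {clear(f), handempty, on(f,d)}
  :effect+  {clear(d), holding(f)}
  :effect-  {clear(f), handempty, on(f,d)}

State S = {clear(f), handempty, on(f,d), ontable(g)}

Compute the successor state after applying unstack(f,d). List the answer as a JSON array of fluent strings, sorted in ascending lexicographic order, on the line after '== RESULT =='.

Progress:
  pre ⊆ S: {clear(f), handempty, on(f,d)} ⊆ S  — applicable
  S \ del = {ontable(g)}
  ∪ add   = {clear(d), holding(f), ontable(g)}

== RESULT ==
["clear(d)", "holding(f)", "ontable(g)"]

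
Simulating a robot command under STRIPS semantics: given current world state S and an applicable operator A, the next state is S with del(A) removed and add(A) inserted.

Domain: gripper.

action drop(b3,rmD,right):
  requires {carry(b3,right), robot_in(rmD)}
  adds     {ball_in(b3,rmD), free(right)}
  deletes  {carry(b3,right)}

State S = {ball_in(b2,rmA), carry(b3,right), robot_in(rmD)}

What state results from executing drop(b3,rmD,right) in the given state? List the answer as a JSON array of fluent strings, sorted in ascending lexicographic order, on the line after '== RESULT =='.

Progress:
  pre ⊆ S: {carry(b3,right), robot_in(rmD)} ⊆ S  — applicable
  S \ del = {ball_in(b2,rmA), robot_in(rmD)}
  ∪ add   = {ball_in(b2,rmA), ball_in(b3,rmD), free(right), robot_in(rmD)}

== RESULT ==
["ball_in(b2,rmA)", "ball_in(b3,rmD)", "free(right)", "robot_in(rmD)"]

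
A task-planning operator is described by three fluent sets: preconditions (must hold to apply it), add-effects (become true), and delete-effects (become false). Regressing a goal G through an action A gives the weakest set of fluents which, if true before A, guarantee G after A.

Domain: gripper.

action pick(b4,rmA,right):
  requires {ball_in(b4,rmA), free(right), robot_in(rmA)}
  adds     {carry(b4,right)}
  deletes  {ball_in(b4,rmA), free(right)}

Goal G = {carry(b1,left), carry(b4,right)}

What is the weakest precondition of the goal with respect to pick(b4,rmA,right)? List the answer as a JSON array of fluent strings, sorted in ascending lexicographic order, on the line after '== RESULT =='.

Compute (G \ add) ∪ pre:
  G ∩ del = {}  (empty — regression defined)
  G \ add = {carry(b1,left), carry(b4,right)} \ {carry(b4,right)} = {carry(b1,left)}
  ∪ pre   = {carry(b1,left)} ∪ {ball_in(b4,rmA), free(right), robot_in(rmA)}
          = {ball_in(b4,rmA), carry(b1,left), free(right), robot_in(rmA)}

== RESULT ==
["ball_in(b4,rmA)", "carry(b1,left)", "free(right)", "robot_in(rmA)"]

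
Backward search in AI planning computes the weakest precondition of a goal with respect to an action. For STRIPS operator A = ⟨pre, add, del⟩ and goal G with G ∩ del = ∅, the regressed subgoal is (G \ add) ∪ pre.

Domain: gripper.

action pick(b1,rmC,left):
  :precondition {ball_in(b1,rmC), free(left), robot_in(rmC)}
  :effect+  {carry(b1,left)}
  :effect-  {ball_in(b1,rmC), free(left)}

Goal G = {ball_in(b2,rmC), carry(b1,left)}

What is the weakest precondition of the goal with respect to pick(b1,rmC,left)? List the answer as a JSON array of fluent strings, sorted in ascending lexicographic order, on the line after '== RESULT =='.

Regress:
  G ∩ del = {}  (empty — regression defined)
  G \ add = {ball_in(b2,rmC), carry(b1,left)} \ {carry(b1,left)} = {ball_in(b2,rmC)}
  ∪ pre   = {ball_in(b2,rmC)} ∪ {ball_in(b1,rmC), free(left), robot_in(rmC)}
          = {ball_in(b1,rmC), ball_in(b2,rmC), free(left), robot_in(rmC)}

== RESULT ==
["ball_in(b1,rmC)", "ball_in(b2,rmC)", "free(left)", "robot_in(rmC)"]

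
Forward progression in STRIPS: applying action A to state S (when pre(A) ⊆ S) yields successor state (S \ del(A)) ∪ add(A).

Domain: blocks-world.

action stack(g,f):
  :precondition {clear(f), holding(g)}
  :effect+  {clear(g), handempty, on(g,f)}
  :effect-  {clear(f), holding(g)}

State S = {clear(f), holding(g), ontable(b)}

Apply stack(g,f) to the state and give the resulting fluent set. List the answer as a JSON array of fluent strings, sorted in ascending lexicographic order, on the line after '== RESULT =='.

Compute (S \ del) ∪ add:
  pre ⊆ S: {clear(f), holding(g)} ⊆ S  — applicable
  S \ del = {ontable(b)}
  ∪ add   = {clear(g), handempty, on(g,f), ontable(b)}

== RESULT ==
["clear(g)", "handempty", "on(g,f)", "ontable(b)"]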